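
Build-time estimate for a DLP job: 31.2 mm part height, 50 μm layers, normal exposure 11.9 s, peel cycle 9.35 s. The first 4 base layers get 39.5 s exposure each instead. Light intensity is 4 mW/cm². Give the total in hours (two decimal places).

Number of layers: 31.2 / 0.05 → 624 (rounded up).
Base layers = 4 × (39.5 + 9.35) = 195.4 s.
Remaining layers: 620 × (11.9 + 9.35) → 13175 s.
Total = 195.4 + 13175 = 13370.4 s = 3.71 hours.

3.71 hours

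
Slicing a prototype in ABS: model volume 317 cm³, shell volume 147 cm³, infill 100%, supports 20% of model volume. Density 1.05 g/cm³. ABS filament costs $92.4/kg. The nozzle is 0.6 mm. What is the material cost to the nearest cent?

$36.91

Infill region: 317 − 147 → 170 cm³.
Infill deposited = 1.00 × 170, so 170 cm³.
Support: 0.20 × 317 → 63.4 cm³.
Total extruded = 147 + 170 + 63.4, so 380.4 cm³.
Mass: 380.4 × 1.05 → 399.42 g.
Cost = 399.42 g / 1000 × $92.4/kg = $36.91.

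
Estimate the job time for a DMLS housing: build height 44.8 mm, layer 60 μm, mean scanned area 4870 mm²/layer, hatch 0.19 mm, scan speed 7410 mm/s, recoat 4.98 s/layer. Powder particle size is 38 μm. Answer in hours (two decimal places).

Layers = ⌈44.8/0.06⌉ = 747.
Per-layer scan distance: 4870 / 0.19 → 25631.6 mm.
Per-layer scan time = 25631.6 / 7410 = 3.4591 s.
Per-layer time = 3.4591 + 4.98 = 8.4391 s.
747 layers × 8.4391 s/layer = 6304.0077 s, i.e. 1.75 hours.

1.75 hours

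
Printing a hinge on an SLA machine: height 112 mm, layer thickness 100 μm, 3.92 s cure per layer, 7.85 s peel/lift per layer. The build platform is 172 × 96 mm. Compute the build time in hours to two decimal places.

3.66 hours

Layers = ⌈112/0.1⌉ = 1120.
Per-layer time = 3.92 + 7.85 = 11.77 s.
Build time: 1120 × 11.77 s = 13182.4 s, i.e. 3.66 hours.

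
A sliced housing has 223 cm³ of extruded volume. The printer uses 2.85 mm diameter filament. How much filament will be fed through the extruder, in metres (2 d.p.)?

34.96 m

A = π r² = π × 1.425² = 6.3794 mm².
L = 223000 mm³ / 6.3794 mm² = 34956.27 mm, i.e. 34.96 m.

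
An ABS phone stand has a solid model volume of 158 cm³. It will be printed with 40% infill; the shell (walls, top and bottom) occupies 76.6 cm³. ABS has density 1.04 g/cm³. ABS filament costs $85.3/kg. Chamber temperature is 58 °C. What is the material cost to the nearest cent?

Infill region = 158 − 76.6, so 81.4 cm³.
Deposited infill = 0.40 × 81.4, so 32.56 cm³.
Deposited volume = 76.6 + 32.56, so 109.16 cm³.
Mass = 109.16 × 1.04 = 113.5264 g.
Cost = 113.5264 g / 1000 × $85.3/kg = $9.68.

$9.68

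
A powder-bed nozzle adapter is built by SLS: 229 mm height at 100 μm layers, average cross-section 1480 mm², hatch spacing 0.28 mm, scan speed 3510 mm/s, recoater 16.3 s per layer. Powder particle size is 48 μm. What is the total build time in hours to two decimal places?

Layer count = ceil(229 / 0.1) = 2290.
Hatch length per layer = 1480 / 0.28, so 5285.7 mm.
Laser time per layer: 5285.7 / 3510 → 1.5059 s.
Per-layer time: 1.5059 + 16.3 → 17.8059 s.
Total: 2290 × 17.8059 s = 40775.511 s → 11.33 hours.

11.33 hours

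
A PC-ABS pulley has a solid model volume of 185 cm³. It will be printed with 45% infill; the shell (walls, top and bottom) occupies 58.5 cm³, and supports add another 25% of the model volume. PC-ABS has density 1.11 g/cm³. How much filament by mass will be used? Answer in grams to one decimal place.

Interior volume = 185 − 58.5 = 126.5 cm³.
Deposited infill = 0.45 × 126.5 = 56.925 cm³.
Support: 0.25 × 185 → 46.25 cm³.
Total extruded: 58.5 + 56.925 + 46.25 → 161.675 cm³.
Mass: 161.675 × 1.11 → 179.45925 g.

179.5 g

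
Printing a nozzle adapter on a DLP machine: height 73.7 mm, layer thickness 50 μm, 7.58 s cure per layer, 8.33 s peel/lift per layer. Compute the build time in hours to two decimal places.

Layer count = ceil(73.7 / 0.05) = 1474.
Each layer takes = 7.58 + 8.33 = 15.91 s.
Build time: 1474 × 15.91 s = 23451.34 s, i.e. 6.51 hours.

6.51 hours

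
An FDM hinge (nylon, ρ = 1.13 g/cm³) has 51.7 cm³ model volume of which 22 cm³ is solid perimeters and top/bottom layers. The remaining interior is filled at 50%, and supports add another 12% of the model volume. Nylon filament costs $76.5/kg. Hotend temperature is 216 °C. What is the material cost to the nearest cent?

$3.72

Interior volume = 51.7 − 22 = 29.7 cm³.
Deposited infill = 0.50 × 29.7, so 14.85 cm³.
Support = 0.12 × 51.7, so 6.204 cm³.
Total printed volume = 22 + 14.85 + 6.204, so 43.054 cm³.
Mass = 43.054 × 1.13 = 48.65102 g.
Cost = 48.65102 g / 1000 × $76.5/kg = $3.72.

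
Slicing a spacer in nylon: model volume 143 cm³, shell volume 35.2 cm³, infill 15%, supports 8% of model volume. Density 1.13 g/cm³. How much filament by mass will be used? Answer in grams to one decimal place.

71.0 g

Volume inside the shell = 143 − 35.2, so 107.8 cm³.
Infill volume = 0.15 × 107.8 = 16.17 cm³.
Support = 0.08 × 143 = 11.44 cm³.
Total printed volume: 35.2 + 16.17 + 11.44 → 62.81 cm³.
Mass = 62.81 × 1.13, so 70.9753 g.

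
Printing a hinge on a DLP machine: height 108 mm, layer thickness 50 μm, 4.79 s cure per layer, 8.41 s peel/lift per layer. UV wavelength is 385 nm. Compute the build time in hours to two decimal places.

7.92 hours

Number of layers: 108 / 0.05 → 2160 (rounded up).
Per-layer time = 4.79 + 8.41, so 13.2 s.
Build time: 2160 × 13.2 s = 28512 s, i.e. 7.92 hours.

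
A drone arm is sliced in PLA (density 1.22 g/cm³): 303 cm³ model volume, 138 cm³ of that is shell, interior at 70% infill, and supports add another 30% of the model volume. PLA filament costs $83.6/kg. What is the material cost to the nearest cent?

Infill region = 303 − 138, so 165 cm³.
Infill volume = 0.70 × 165, so 115.5 cm³.
Support: 0.30 × 303 → 90.9 cm³.
Deposited volume = 138 + 115.5 + 90.9 = 344.4 cm³.
Mass: 344.4 × 1.22 → 420.168 g.
Cost = 420.168 g / 1000 × $83.6/kg = $35.13.

$35.13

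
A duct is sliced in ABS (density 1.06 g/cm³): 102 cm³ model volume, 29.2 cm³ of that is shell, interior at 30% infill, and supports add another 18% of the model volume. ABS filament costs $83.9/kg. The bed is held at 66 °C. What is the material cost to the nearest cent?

Volume inside the shell: 102 − 29.2 → 72.8 cm³.
Deposited infill: 0.30 × 72.8 → 21.84 cm³.
Support = 0.18 × 102, so 18.36 cm³.
Total extruded = 29.2 + 21.84 + 18.36, so 69.4 cm³.
Mass = 69.4 × 1.06 = 73.564 g.
At $83.9/kg: 73.564/1000 × 83.9 = $6.17.

$6.17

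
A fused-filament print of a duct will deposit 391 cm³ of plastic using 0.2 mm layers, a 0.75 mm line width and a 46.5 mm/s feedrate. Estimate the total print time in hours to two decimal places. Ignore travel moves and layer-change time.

Extrusion cross-section: 0.2 × 0.75 → 0.15 mm².
Total extruded path = 391000/0.15 = 2606666.7 mm.
Extrusion time = 2606666.7 / 46.5 = 56057.3 s.
In the requested units: 56057.3 s = 15.57 hours.

15.57 hours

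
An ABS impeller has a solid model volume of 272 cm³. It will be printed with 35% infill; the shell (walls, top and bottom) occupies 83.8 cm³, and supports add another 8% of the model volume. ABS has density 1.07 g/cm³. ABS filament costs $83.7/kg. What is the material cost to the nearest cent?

Volume inside the shell = 272 − 83.8 = 188.2 cm³.
Deposited infill = 0.35 × 188.2 = 65.87 cm³.
Support = 0.08 × 272 = 21.76 cm³.
Total extruded = 83.8 + 65.87 + 21.76, so 171.43 cm³.
Mass = 171.43 × 1.07, so 183.4301 g.
Cost = 183.4301 g / 1000 × $83.7/kg = $15.35.

$15.35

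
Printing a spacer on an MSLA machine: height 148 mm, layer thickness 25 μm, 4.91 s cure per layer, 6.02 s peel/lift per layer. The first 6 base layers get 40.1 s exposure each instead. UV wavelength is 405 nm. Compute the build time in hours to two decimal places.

18.03 hours

Layer count = ceil(148 / 0.025) = 5920.
Bottom layers = 6 × (40.1 + 6.02), so 276.72 s.
Remaining layers = 5914 × (4.91 + 6.02) = 64640.02 s.
Total = 276.72 + 64640.02 = 64916.74 s = 18.03 hours.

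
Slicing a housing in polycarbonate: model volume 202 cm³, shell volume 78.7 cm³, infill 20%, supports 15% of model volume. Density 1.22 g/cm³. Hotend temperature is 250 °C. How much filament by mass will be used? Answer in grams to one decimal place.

Infill region = 202 − 78.7, so 123.3 cm³.
Deposited infill = 0.20 × 123.3 = 24.66 cm³.
Support: 0.15 × 202 → 30.3 cm³.
Total printed volume: 78.7 + 24.66 + 30.3 → 133.66 cm³.
Mass = 133.66 × 1.22, so 163.0652 g.

163.1 g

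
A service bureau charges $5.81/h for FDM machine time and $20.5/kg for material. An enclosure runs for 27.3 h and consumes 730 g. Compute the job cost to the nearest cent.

$173.58

Machine cost = 5.81 × 27.3 = $158.613.
Feedstock cost: 20.5 × 730/1000 → $14.965.
Job cost: 158.613 + 14.965 = 173.578 ≈ $173.58.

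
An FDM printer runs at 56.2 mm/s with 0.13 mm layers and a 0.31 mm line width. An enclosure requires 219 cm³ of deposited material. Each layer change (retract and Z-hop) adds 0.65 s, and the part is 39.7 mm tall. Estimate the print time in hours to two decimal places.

26.91 hours

Bead cross-section = 0.13 × 0.31, so 0.0403 mm².
Path length: 219000 mm³ / 0.0403 mm² → 5434243.2 mm.
Print-move time = 5434243.2 / 56.2, so 96694.7 s.
Layer count = ceil(39.7 / 0.13) = 306.
Layer-change overhead: 306 × 0.65 → 198.9 s.
Total = 96694.7 + 198.9 = 96893.6 s = 26.91 hours.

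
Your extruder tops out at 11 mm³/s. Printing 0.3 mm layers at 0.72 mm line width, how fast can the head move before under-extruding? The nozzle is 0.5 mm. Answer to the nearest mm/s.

Bead cross-section = 0.3 × 0.72, so 0.216 mm².
v_max = Q/A = 11/0.216 = 50.93 mm/s → 51 mm/s.

51 mm/s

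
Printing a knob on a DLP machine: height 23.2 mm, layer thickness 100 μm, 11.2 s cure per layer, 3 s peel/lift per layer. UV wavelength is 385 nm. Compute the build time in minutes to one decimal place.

54.9 minutes

Number of layers: 23.2 / 0.1 → 232 (rounded up).
Per-layer time: 11.2 + 3 → 14.2 s.
Build time: 232 × 14.2 s = 3294.4 s, i.e. 54.9 minutes.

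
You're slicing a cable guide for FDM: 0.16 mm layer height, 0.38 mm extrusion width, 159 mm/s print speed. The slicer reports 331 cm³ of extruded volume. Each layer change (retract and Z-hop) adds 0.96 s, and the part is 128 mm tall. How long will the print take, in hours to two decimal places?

9.72 hours

Bead cross-section: 0.16 × 0.38 → 0.0608 mm².
Toolpath length = 331 cm³ / 0.0608 mm² = 331000 / 0.0608 = 5444078.9 mm.
Time extruding = 5444078.9 / 159 = 34239.5 s.
Layer count = ceil(128 / 0.16) = 800.
Layer-change overhead = 800 × 0.96 = 768 s.
Total = 34239.5 + 768 = 35007.5 s = 9.72 hours.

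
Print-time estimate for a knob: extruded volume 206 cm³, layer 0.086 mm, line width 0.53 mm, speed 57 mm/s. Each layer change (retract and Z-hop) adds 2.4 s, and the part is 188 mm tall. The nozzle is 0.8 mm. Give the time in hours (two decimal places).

23.48 hours

Line area: 0.086 × 0.53 → 0.04558 mm².
Total extruded path = 206000/0.04558 = 4519526.1 mm.
Time extruding: 4519526.1 / 57 → 79289.9 s.
Number of layers: 188 / 0.086 → 2187 (rounded up).
Layer-change overhead = 2187 × 2.4 = 5248.8 s.
Altogether 79289.9 + 5248.8 = 84538.7 s, i.e. 23.48 hours.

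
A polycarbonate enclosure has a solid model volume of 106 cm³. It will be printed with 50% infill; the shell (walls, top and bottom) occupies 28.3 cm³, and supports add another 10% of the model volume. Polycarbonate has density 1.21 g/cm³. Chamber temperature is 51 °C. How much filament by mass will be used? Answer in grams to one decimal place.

Infill region: 106 − 28.3 → 77.7 cm³.
Infill deposited = 0.50 × 77.7 = 38.85 cm³.
Support = 0.10 × 106, so 10.6 cm³.
Total extruded: 28.3 + 38.85 + 10.6 → 77.75 cm³.
Mass: 77.75 × 1.21 → 94.0775 g.

94.1 g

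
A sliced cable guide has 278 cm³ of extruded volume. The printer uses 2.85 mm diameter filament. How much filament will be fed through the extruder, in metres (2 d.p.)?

Cross-section of 2.85 mm filament: π·(2.85/2)² = 6.3794 mm².
L = 278000 mm³ / 6.3794 mm² = 43577.77 mm, i.e. 43.58 m.

43.58 m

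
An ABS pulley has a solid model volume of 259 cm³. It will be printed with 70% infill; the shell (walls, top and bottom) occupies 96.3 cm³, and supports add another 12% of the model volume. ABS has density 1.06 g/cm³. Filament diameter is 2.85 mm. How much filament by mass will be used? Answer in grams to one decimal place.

255.7 g

Interior volume = 259 − 96.3, so 162.7 cm³.
Infill deposited = 0.70 × 162.7, so 113.89 cm³.
Support: 0.12 × 259 → 31.08 cm³.
Total printed volume = 96.3 + 113.89 + 31.08 = 241.27 cm³.
Mass: 241.27 × 1.06 → 255.7462 g.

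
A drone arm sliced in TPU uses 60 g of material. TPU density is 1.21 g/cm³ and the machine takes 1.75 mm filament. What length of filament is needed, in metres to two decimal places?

Volume = 60 g / 1.21 g·cm⁻³ = 49.5868 cm³ = 49586.8 mm³.
Cross-section of 1.75 mm filament: π·(1.75/2)² = 2.4053 mm².
L = V/A = 49586.8/2.4053 = 20615.64 mm → 20.62 m.

20.62 m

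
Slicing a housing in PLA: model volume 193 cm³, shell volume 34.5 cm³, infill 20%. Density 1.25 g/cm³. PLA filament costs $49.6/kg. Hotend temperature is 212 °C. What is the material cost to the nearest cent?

Infill region = 193 − 34.5 = 158.5 cm³.
Infill volume = 0.20 × 158.5, so 31.7 cm³.
Total printed volume = 34.5 + 31.7, so 66.2 cm³.
Mass = 66.2 × 1.25, so 82.75 g.
At $49.6/kg: 82.75/1000 × 49.6 = $4.10.

$4.10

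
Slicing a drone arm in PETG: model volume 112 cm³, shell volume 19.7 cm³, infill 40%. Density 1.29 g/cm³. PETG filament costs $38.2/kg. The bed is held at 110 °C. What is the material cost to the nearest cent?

Infill region = 112 − 19.7 = 92.3 cm³.
Infill volume: 0.40 × 92.3 → 36.92 cm³.
Total printed volume = 19.7 + 36.92 = 56.62 cm³.
Mass = 56.62 × 1.29, so 73.0398 g.
At $38.2/kg: 73.0398/1000 × 38.2 = $2.79.

$2.79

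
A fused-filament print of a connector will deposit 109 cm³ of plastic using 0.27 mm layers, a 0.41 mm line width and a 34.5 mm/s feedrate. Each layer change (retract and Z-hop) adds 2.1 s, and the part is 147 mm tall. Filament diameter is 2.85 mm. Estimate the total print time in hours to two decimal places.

Extrusion cross-section: 0.27 × 0.41 → 0.1107 mm².
Path length: 109000 mm³ / 0.1107 mm² → 984643.2 mm.
Time extruding = 984643.2 / 34.5 = 28540.4 s.
Layers = ⌈147/0.27⌉ = 545.
Non-print overhead = 545 × 2.1, so 1144.5 s.
Total = 28540.4 + 1144.5 = 29684.9 s = 8.25 hours.

8.25 hours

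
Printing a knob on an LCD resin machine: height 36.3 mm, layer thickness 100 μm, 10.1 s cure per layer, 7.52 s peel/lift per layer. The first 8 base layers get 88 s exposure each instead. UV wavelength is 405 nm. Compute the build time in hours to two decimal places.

Layer count = ceil(36.3 / 0.1) = 363.
Base layers = 8 × (88 + 7.52), so 764.16 s.
Remaining layers = 355 × (10.1 + 7.52), so 6255.1 s.
Total = 764.16 + 6255.1 = 7019.26 s = 1.95 hours.

1.95 hours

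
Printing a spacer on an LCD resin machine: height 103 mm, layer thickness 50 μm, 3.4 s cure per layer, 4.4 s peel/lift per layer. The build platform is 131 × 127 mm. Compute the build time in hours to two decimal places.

4.46 hours

Layers = ⌈103/0.05⌉ = 2060.
Cycle time = 3.4 + 4.4 = 7.8 s.
Build time: 2060 × 7.8 s = 16068 s, i.e. 4.46 hours.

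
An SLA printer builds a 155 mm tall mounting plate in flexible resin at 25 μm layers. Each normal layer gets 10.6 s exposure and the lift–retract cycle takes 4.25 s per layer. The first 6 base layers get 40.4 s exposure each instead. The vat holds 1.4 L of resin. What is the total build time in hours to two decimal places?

25.62 hours

Number of layers: 155 / 0.025 → 6200 (rounded up).
Base layers: 6 × (40.4 + 4.25) → 267.9 s.
Remaining layers: 6194 × (10.6 + 4.25) → 91980.9 s.
Total = 267.9 + 91980.9 = 92248.8 s = 25.62 hours.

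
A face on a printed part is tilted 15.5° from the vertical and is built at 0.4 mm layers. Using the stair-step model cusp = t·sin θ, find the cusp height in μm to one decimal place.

Cusp = layer height × sin(15.5°) = 0.4 × 0.2672 = 0.10688 mm = 106.9 μm.

106.9 μm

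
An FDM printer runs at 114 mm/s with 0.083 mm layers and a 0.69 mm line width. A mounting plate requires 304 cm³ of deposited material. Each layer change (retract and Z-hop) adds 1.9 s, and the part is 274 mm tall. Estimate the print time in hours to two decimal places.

14.68 hours

Line area = 0.083 × 0.69 = 0.05727 mm².
Path length: 304000 mm³ / 0.05727 mm² → 5308189.3 mm.
Extrusion time = 5308189.3 / 114, so 46563.1 s.
Layers = ⌈274/0.083⌉ = 3302.
Non-print overhead: 3302 × 1.9 → 6273.8 s.
Altogether 46563.1 + 6273.8 = 52836.9 s, i.e. 14.68 hours.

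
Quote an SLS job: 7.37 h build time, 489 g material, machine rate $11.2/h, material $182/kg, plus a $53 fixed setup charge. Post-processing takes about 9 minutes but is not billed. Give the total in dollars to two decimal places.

Machine cost = 11.2 × 7.37, so $82.544.
Material cost: 182 × 489/1000 → $88.998.
Adding setup: 82.544 + 88.998 + 53 → 224.542 ≈ $224.54.

$224.54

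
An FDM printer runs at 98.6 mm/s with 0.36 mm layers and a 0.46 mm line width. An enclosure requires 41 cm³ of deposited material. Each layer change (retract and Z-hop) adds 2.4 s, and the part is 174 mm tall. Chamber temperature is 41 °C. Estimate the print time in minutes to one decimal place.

Extrusion cross-section = 0.36 × 0.46 = 0.1656 mm².
Path length: 41000 mm³ / 0.1656 mm² → 247584.5 mm.
Time extruding = 247584.5 / 98.6, so 2511 s.
Layers = ⌈174/0.36⌉ = 484.
Z-hop total = 484 × 2.4 = 1161.6 s.
Altogether 2511 + 1161.6 = 3672.6 s, i.e. 61.2 minutes.

61.2 minutes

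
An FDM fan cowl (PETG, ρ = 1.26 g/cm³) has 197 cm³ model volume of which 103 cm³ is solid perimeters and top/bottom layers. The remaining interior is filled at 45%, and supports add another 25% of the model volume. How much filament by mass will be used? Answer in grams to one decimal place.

245.1 g

Infill region = 197 − 103 = 94 cm³.
Infill volume: 0.45 × 94 → 42.3 cm³.
Support = 0.25 × 197 = 49.25 cm³.
Deposited volume: 103 + 42.3 + 49.25 → 194.55 cm³.
Mass = 194.55 × 1.26 = 245.133 g.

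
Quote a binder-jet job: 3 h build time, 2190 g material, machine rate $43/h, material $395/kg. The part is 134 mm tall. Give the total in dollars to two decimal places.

Machine-time cost = 43 × 3 = $129.00.
Material cost: 395 × 2190/1000 → $865.05.
Total = 129.00 + 865.05 = $994.05.

$994.05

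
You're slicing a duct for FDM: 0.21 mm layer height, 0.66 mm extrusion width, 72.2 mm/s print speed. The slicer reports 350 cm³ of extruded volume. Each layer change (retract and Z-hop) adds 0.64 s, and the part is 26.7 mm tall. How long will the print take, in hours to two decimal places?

9.74 hours

Bead cross-section: 0.21 × 0.66 → 0.1386 mm².
Toolpath length = 350 cm³ / 0.1386 mm² = 350000 / 0.1386 = 2525252.5 mm.
Time extruding = 2525252.5 / 72.2, so 34975.8 s.
Number of layers: 26.7 / 0.21 → 128 (rounded up).
Non-print overhead: 128 × 0.64 → 81.92 s.
Altogether 34975.8 + 81.92 = 35057.72 s, i.e. 9.74 hours.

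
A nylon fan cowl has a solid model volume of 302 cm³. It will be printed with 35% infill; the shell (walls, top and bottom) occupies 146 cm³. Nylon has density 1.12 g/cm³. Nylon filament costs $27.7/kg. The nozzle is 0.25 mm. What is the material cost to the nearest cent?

$6.22

Infill region = 302 − 146, so 156 cm³.
Infill deposited = 0.35 × 156 = 54.6 cm³.
Total printed volume = 146 + 54.6 = 200.6 cm³.
Mass = 200.6 × 1.12, so 224.672 g.
Cost = 224.672 g / 1000 × $27.7/kg = $6.22.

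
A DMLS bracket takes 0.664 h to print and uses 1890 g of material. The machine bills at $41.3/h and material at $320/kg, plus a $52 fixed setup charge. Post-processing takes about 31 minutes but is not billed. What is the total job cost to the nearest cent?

$684.22

Machine cost = 41.3 × 0.664, so $27.4232.
Material cost = 320 × 1890/1000 = $604.80.
Total = 27.4232 + 604.80 + 52 = 684.2232 ≈ $684.22.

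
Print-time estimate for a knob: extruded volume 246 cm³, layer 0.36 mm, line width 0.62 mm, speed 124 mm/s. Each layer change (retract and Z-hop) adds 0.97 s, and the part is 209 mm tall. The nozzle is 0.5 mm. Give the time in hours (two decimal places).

Extrusion cross-section = 0.36 × 0.62, so 0.2232 mm².
Toolpath length = 246 cm³ / 0.2232 mm² = 246000 / 0.2232 = 1102150.5 mm.
Time extruding = 1102150.5 / 124, so 8888.3 s.
Number of layers: 209 / 0.36 → 581 (rounded up).
Layer-change overhead = 581 × 0.97, so 563.57 s.
Altogether 8888.3 + 563.57 = 9451.87 s, i.e. 2.63 hours.

2.63 hours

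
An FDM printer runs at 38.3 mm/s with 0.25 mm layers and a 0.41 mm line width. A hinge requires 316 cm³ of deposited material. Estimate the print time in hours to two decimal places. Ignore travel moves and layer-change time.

22.36 hours

Line area: 0.25 × 0.41 → 0.1025 mm².
Toolpath length = 316 cm³ / 0.1025 mm² = 316000 / 0.1025 = 3082926.8 mm.
Print-move time: 3082926.8 / 38.3 → 80494.2 s.
That's 80494.2 s → 22.36 hours.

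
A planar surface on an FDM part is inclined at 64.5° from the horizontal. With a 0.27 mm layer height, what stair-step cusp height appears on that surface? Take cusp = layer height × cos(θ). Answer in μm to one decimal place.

116.2 μm

h_c = t·cos θ = 0.27 × 0.4305 = 0.116235 mm (116.2 μm).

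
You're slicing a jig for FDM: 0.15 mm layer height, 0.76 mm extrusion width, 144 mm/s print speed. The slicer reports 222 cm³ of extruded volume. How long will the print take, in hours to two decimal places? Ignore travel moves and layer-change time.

Line area = 0.15 × 0.76, so 0.114 mm².
Path length: 222000 mm³ / 0.114 mm² → 1947368.4 mm.
Print-move time: 1947368.4 / 144 → 13523.4 s.
Converting: 13523.4 s = 3.76 hours.

3.76 hours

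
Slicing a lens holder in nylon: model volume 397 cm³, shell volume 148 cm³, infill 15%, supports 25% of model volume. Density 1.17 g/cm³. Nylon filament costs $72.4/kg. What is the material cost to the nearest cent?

Infill region = 397 − 148, so 249 cm³.
Deposited infill = 0.15 × 249 = 37.35 cm³.
Support = 0.25 × 397, so 99.25 cm³.
Deposited volume = 148 + 37.35 + 99.25 = 284.6 cm³.
Mass = 284.6 × 1.17, so 332.982 g.
At $72.4/kg: 332.982/1000 × 72.4 = $24.11.

$24.11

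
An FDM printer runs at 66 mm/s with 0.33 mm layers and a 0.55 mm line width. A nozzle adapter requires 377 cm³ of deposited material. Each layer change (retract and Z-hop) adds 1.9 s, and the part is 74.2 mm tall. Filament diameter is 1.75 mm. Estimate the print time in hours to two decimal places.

8.86 hours

Bead cross-section: 0.33 × 0.55 → 0.1815 mm².
Toolpath length = 377 cm³ / 0.1815 mm² = 377000 / 0.1815 = 2077135 mm.
Time extruding = 2077135 / 66, so 31471.7 s.
Layer count = ceil(74.2 / 0.33) = 225.
Z-hop total = 225 × 1.9 = 427.5 s.
Altogether 31471.7 + 427.5 = 31899.2 s, i.e. 8.86 hours.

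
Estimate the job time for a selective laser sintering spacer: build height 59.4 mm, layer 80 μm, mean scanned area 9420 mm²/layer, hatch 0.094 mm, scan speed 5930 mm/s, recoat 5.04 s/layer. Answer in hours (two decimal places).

Layers = ⌈59.4/0.08⌉ = 743.
Scan path per layer = 9420 / 0.094, so 100212.8 mm.
Laser time per layer = 100212.8 / 5930, so 16.8993 s.
Time per layer: 16.8993 + 5.04 → 21.9393 s.
Total: 743 × 21.9393 s = 16300.8999 s → 4.53 hours.

4.53 hours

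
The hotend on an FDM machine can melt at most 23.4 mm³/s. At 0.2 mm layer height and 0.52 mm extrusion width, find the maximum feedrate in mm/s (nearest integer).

A = 0.2 × 0.52, so 0.104 mm².
v_max = Q/A = 23.4/0.104 = 225.00 mm/s → 225 mm/s.

225 mm/s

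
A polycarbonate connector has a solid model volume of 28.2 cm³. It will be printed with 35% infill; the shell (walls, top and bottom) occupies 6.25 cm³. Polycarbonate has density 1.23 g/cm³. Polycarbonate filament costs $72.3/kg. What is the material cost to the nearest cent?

$1.24

Interior volume = 28.2 − 6.25 = 21.95 cm³.
Infill deposited: 0.35 × 21.95 → 7.6825 cm³.
Total printed volume: 6.25 + 7.6825 → 13.9325 cm³.
Mass = 13.9325 × 1.23 = 17.136975 g.
At $72.3/kg: 17.136975/1000 × 72.3 = $1.24.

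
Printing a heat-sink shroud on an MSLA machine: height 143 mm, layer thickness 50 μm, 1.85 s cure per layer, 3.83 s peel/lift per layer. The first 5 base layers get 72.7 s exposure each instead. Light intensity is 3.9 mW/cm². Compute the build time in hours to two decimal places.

Number of layers: 143 / 0.05 → 2860 (rounded up).
Base layers = 5 × (72.7 + 3.83), so 382.65 s.
Remaining layers = 2855 × (1.85 + 3.83) = 16216.4 s.
Sum: 382.65 + 16216.4 = 16599.05 s → 4.61 hours.

4.61 hours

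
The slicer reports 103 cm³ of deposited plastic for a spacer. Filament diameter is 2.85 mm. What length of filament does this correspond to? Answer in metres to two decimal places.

16.15 m

A = π r² = π × 1.425² = 6.3794 mm².
L = 103000 mm³ / 6.3794 mm² = 16145.72 mm, i.e. 16.15 m.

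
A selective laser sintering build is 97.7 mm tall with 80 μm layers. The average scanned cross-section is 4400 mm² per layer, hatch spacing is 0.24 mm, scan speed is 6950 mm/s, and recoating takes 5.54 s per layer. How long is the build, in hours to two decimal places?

Layers = ⌈97.7/0.08⌉ = 1222.
Scan path per layer = 4400 / 0.24 = 18333.3 mm.
Scan time per layer = 18333.3 / 6950, so 2.6379 s.
Layer cycle: 2.6379 + 5.54 → 8.1779 s.
Build time = 1222 × 8.1779 = 9993.3938 s = 2.78 hours.

2.78 hours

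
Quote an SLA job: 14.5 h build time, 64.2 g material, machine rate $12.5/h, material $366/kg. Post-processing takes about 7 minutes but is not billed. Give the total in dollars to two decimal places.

$204.75

Machine cost: 12.5 × 14.5 → $181.25.
Material cost: 366 × 64.2/1000 → $23.4972.
Total = 181.25 + 23.4972 = 204.7472 ≈ $204.75.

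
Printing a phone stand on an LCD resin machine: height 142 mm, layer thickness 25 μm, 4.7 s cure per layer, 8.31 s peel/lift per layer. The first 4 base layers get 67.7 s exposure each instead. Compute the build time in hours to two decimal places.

20.60 hours

Layers = ⌈142/0.025⌉ = 5680.
Base layers: 4 × (67.7 + 8.31) → 304.04 s.
Regular layers: 5676 × (4.7 + 8.31) → 73844.76 s.
Total = 304.04 + 73844.76 = 74148.8 s = 20.60 hours.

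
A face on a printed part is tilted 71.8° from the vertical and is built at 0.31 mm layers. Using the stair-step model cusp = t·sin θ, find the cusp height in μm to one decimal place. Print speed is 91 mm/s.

294.5 μm

sin(71.8°) = 0.9500, so cusp = 0.31 × 0.9500 = 0.2945 mm → 294.5 μm.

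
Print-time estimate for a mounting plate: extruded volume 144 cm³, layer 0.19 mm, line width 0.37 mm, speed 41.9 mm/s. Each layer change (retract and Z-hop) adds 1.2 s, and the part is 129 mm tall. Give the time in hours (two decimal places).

13.81 hours

Extrusion cross-section = 0.19 × 0.37, so 0.0703 mm².
Toolpath length = 144 cm³ / 0.0703 mm² = 144000 / 0.0703 = 2048364.2 mm.
Time extruding = 2048364.2 / 41.9, so 48887 s.
Layers = ⌈129/0.19⌉ = 679.
Z-hop total = 679 × 1.2 = 814.8 s.
Altogether 48887 + 814.8 = 49701.8 s, i.e. 13.81 hours.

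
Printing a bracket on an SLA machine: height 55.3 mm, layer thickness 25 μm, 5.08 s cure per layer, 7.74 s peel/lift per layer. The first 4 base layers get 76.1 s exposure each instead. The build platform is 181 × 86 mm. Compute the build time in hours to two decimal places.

Layer count = ceil(55.3 / 0.025) = 2212.
Base layers: 4 × (76.1 + 7.74) → 335.36 s.
Regular layers = 2208 × (5.08 + 7.74) = 28306.56 s.
Sum: 335.36 + 28306.56 = 28641.92 s → 7.96 hours.

7.96 hours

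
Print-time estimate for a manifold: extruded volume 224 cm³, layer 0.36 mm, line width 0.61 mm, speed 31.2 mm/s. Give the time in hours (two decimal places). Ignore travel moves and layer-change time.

Extrusion cross-section = 0.36 × 0.61 = 0.2196 mm².
Path length: 224000 mm³ / 0.2196 mm² → 1020036.4 mm.
Time extruding = 1020036.4 / 31.2 = 32693.5 s.
In the requested units: 32693.5 s = 9.08 hours.

9.08 hours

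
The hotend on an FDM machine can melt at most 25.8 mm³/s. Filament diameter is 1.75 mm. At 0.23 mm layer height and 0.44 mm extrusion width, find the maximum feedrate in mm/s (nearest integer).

Extrusion cross-section = 0.23 × 0.44 = 0.1012 mm².
v_max = Q/A = 25.8/0.1012 = 254.94 mm/s → 255 mm/s.

255 mm/s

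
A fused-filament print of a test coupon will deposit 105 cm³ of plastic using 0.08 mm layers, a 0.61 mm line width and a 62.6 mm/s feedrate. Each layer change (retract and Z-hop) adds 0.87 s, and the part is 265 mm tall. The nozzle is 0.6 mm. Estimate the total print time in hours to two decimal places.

Bead cross-section = 0.08 × 0.61, so 0.0488 mm².
Path length: 105000 mm³ / 0.0488 mm² → 2151639.3 mm.
Print-move time = 2151639.3 / 62.6, so 34371.2 s.
Layers = ⌈265/0.08⌉ = 3313.
Layer-change overhead: 3313 × 0.87 → 2882.31 s.
Altogether 34371.2 + 2882.31 = 37253.51 s, i.e. 10.35 hours.

10.35 hours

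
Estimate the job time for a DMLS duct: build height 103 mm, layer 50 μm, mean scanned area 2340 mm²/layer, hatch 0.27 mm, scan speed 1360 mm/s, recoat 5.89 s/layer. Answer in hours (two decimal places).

7.02 hours

Layer count = ceil(103 / 0.05) = 2060.
Hatch length per layer = 2340 / 0.27 = 8666.7 mm.
Laser time per layer = 8666.7 / 1360 = 6.3726 s.
Per-layer time = 6.3726 + 5.89, so 12.2626 s.
Build time = 2060 × 12.2626 = 25260.956 s = 7.02 hours.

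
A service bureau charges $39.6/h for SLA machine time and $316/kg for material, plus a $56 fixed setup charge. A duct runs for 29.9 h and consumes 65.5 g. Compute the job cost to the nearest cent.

Machine cost = 39.6 × 29.9 = $1184.04.
Feedstock cost = 316 × 65.5/1000 = $20.698.
Adding setup: 1184.04 + 20.698 + 56 → 1260.738 ≈ $1260.74.

$1260.74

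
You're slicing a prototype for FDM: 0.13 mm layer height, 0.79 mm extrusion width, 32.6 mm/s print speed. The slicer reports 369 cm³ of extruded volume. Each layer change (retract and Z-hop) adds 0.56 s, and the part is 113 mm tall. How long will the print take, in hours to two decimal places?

30.75 hours

Extrusion cross-section = 0.13 × 0.79 = 0.1027 mm².
Total extruded path = 369000/0.1027 = 3592989.3 mm.
Print-move time: 3592989.3 / 32.6 → 110214.4 s.
Layer count = ceil(113 / 0.13) = 870.
Layer-change overhead: 870 × 0.56 → 487.2 s.
Total = 110214.4 + 487.2 = 110701.6 s = 30.75 hours.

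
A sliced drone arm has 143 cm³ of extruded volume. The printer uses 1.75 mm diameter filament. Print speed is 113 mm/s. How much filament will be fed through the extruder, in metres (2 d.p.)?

59.45 m

Cross-section of 1.75 mm filament: π·(1.75/2)² = 2.4053 mm².
Length = 143 cm³ / 2.4053 mm² = 143000 / 2.4053 = 59452.04 mm = 59.45 m.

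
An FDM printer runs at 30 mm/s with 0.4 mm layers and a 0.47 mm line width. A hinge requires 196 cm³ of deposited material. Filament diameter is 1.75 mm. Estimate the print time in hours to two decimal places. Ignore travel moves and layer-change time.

9.65 hours

Line area: 0.4 × 0.47 → 0.188 mm².
Toolpath length = 196 cm³ / 0.188 mm² = 196000 / 0.188 = 1042553.2 mm.
Extrusion time: 1042553.2 / 30 → 34751.8 s.
34751.8 s = 9.65 hours.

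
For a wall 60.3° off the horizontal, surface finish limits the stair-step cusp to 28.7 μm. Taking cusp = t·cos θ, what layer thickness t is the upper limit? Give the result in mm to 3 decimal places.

0.058 mm

Layer height = cusp / cos(60.3°) = 0.0287 / 0.4955 = 0.058 mm.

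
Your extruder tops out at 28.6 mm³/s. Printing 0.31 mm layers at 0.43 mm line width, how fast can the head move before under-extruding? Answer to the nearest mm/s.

Bead cross-section = 0.31 × 0.43, so 0.1333 mm².
Max speed = 28.6 / 0.1333 = 214.55 ≈ 215 mm/s.

215 mm/s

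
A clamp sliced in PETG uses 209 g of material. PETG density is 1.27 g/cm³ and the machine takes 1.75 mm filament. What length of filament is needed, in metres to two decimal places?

68.42 m

Volume = 209 g / 1.27 g·cm⁻³ = 164.5669 cm³ = 164566.9 mm³.
A = π r² = π × 0.875² = 2.4053 mm².
Length = 164566.9 / 2.4053 = 68418.45 mm = 68.42 m.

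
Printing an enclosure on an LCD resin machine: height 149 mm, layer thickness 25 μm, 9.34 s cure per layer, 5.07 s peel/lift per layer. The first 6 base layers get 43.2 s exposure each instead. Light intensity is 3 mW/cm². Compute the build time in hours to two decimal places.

23.91 hours

Number of layers: 149 / 0.025 → 5960 (rounded up).
Burn-in layers: 6 × (43.2 + 5.07) → 289.62 s.
Remaining layers = 5954 × (9.34 + 5.07), so 85797.14 s.
Sum: 289.62 + 85797.14 = 86086.76 s → 23.91 hours.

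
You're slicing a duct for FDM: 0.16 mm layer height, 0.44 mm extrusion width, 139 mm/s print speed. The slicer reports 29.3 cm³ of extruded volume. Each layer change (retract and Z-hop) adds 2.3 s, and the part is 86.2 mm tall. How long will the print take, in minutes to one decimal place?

70.6 minutes

Bead cross-section: 0.16 × 0.44 → 0.0704 mm².
Toolpath length = 29.3 cm³ / 0.0704 mm² = 29300 / 0.0704 = 416193.2 mm.
Print-move time = 416193.2 / 139 = 2994.2 s.
Layer count = ceil(86.2 / 0.16) = 539.
Layer-change overhead = 539 × 2.3 = 1239.7 s.
Total = 2994.2 + 1239.7 = 4233.9 s = 70.6 minutes.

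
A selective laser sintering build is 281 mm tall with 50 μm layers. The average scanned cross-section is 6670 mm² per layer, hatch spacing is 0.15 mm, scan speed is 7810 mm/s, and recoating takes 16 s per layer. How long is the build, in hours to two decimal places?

33.87 hours

Layers = ⌈281/0.05⌉ = 5620.
Per-layer scan distance: 6670 / 0.15 → 44466.7 mm.
Per-layer scan time: 44466.7 / 7810 → 5.6936 s.
Time per layer: 5.6936 + 16 → 21.6936 s.
Build time = 5620 × 21.6936 = 121918.032 s = 33.87 hours.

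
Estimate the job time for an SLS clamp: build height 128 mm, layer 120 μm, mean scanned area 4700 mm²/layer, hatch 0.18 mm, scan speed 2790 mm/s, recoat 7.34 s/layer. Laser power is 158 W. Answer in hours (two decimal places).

Layers = ⌈128/0.12⌉ = 1067.
Scan path per layer: 4700 / 0.18 → 26111.1 mm.
Scan time per layer = 26111.1 / 2790 = 9.3588 s.
Time per layer: 9.3588 + 7.34 → 16.6988 s.
1067 layers × 16.6988 s/layer = 17817.6196 s, i.e. 4.95 hours.

4.95 hours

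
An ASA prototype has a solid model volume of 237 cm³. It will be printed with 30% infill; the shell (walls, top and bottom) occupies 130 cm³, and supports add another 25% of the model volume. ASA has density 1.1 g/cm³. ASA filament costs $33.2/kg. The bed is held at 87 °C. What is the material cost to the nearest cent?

$8.08

Volume inside the shell = 237 − 130, so 107 cm³.
Infill volume: 0.30 × 107 → 32.1 cm³.
Support: 0.25 × 237 → 59.25 cm³.
Total printed volume = 130 + 32.1 + 59.25, so 221.35 cm³.
Mass = 221.35 × 1.1 = 243.485 g.
Cost = 243.485 g / 1000 × $33.2/kg = $8.08.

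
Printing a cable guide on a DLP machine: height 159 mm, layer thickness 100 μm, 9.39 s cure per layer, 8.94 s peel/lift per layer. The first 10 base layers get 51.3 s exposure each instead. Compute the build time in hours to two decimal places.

8.21 hours

Layer count = ceil(159 / 0.1) = 1590.
Bottom layers = 10 × (51.3 + 8.94), so 602.4 s.
Normal layers = 1580 × (9.39 + 8.94) = 28961.4 s.
Sum: 602.4 + 28961.4 = 29563.8 s → 8.21 hours.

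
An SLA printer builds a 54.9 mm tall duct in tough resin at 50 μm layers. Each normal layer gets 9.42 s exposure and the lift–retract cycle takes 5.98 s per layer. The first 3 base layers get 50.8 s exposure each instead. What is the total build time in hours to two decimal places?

4.73 hours

Layers = ⌈54.9/0.05⌉ = 1098.
Burn-in layers: 3 × (50.8 + 5.98) → 170.34 s.
Normal layers: 1095 × (9.42 + 5.98) → 16863 s.
Sum: 170.34 + 16863 = 17033.34 s → 4.73 hours.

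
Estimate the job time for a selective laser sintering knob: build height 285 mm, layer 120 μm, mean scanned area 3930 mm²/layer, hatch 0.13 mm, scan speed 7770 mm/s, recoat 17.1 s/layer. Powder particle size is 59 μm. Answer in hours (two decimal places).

Layers = ⌈285/0.12⌉ = 2375.
Scan path per layer = 3930 / 0.13, so 30230.8 mm.
Scan time per layer = 30230.8 / 7770 = 3.8907 s.
Time per layer: 3.8907 + 17.1 → 20.9907 s.
2375 layers × 20.9907 s/layer = 49852.9125 s, i.e. 13.85 hours.

13.85 hours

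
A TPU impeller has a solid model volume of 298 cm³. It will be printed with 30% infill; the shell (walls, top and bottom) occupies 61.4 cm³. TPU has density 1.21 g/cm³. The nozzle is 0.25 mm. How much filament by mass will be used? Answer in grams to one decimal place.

160.2 g

Interior volume = 298 − 61.4 = 236.6 cm³.
Deposited infill = 0.30 × 236.6 = 70.98 cm³.
Total printed volume: 61.4 + 70.98 → 132.38 cm³.
Mass: 132.38 × 1.21 → 160.1798 g.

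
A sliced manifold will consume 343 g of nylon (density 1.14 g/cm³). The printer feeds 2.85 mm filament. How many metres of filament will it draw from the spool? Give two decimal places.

Volume = 343 g / 1.14 g·cm⁻³ = 300.8772 cm³ = 300877.2 mm³.
Filament cross-section = π × (2.85/2)² = 6.3794 mm².
Length = 300877.2 / 6.3794 = 47163.87 mm = 47.16 m.

47.16 m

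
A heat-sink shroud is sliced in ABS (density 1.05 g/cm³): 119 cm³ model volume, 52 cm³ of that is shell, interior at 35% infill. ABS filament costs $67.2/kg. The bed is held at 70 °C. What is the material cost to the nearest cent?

Interior volume: 119 − 52 → 67 cm³.
Infill volume = 0.35 × 67 = 23.45 cm³.
Deposited volume = 52 + 23.45, so 75.45 cm³.
Mass = 75.45 × 1.05, so 79.2225 g.
Cost = 79.2225 g / 1000 × $67.2/kg = $5.32.

$5.32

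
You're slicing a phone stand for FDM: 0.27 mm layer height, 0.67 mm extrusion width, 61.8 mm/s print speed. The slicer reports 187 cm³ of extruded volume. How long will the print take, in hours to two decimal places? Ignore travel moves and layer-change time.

Line area = 0.27 × 0.67, so 0.1809 mm².
Total extruded path = 187000/0.1809 = 1033720.3 mm.
Extrusion time = 1033720.3 / 61.8 = 16726.9 s.
In the requested units: 16726.9 s = 4.65 hours.

4.65 hours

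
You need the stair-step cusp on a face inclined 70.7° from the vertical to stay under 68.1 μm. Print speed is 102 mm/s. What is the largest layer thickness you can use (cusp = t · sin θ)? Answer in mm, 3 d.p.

0.072 mm

Layer height = cusp / sin(70.7°) = 0.0681 / 0.9438 = 0.072 mm.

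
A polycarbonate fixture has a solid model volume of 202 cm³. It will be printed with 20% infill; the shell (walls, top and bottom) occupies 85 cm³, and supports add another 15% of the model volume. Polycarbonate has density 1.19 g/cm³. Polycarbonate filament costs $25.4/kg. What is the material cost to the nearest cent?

$4.19

Volume inside the shell = 202 − 85 = 117 cm³.
Deposited infill = 0.20 × 117 = 23.4 cm³.
Support: 0.15 × 202 → 30.3 cm³.
Total extruded: 85 + 23.4 + 30.3 → 138.7 cm³.
Mass: 138.7 × 1.19 → 165.053 g.
Cost = 165.053 g / 1000 × $25.4/kg = $4.19.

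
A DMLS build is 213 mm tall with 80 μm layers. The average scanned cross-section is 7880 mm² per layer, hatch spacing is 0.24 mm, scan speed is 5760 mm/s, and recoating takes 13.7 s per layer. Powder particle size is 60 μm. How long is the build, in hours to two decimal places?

Layer count = ceil(213 / 0.08) = 2663.
Scan path per layer = 7880 / 0.24 = 32833.3 mm.
Scan time per layer = 32833.3 / 5760, so 5.7002 s.
Time per layer = 5.7002 + 13.7 = 19.4002 s.
2663 layers × 19.4002 s/layer = 51662.7326 s, i.e. 14.35 hours.

14.35 hours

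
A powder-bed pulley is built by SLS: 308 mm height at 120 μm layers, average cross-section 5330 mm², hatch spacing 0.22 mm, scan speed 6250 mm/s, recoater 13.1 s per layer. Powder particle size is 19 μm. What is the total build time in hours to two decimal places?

12.11 hours

Layer count = ceil(308 / 0.12) = 2567.
Per-layer scan distance = 5330 / 0.22, so 24227.3 mm.
Scan time per layer = 24227.3 / 6250 = 3.8764 s.
Time per layer = 3.8764 + 13.1, so 16.9764 s.
Total: 2567 × 16.9764 s = 43578.4188 s → 12.11 hours.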